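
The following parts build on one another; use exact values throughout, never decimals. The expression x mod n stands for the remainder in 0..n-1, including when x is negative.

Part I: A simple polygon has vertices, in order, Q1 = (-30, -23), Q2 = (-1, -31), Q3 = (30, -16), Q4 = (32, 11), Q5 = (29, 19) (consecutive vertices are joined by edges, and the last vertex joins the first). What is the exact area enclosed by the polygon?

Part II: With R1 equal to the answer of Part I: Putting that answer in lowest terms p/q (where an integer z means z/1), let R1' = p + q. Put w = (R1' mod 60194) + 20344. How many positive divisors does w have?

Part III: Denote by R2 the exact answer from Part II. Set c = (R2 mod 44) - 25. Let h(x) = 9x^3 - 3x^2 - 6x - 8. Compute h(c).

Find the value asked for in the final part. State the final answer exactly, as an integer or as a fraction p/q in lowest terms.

-84554

Part I: cross terms: (-30*-31 - -1*-23)=907, (-1*-16 - 30*-31)=946, (30*11 - 32*-16)=842, (32*19 - 29*11)=289, (29*-23 - -30*19)=-97; twice the area = |2887| = 2887; area = 2887/2; answer 2887/2
Part II: R1 = 2887/2; threaded value p + q = 2889; w = 23233; 23233 = 7 * 3319; number of divisors = (1+1) * (1+1) = 4; answer 4
Part III: R2 = 4; c = -21; 9*(-21)^3 - 3*(-21)^2 - 6*(-21)^1 - 8 = (-83349) + (-1323) + (126) + (-8) = -84554; answer -84554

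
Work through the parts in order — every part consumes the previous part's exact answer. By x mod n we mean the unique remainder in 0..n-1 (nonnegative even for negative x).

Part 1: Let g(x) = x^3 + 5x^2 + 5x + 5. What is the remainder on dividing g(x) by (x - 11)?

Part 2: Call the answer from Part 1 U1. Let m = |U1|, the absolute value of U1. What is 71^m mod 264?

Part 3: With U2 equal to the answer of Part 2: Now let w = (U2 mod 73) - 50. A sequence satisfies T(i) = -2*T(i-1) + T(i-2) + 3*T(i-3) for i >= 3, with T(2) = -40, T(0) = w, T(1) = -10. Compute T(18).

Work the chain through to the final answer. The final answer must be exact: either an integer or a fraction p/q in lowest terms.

Part 1: remainder = value at the root: 1*(11)^3 + 5*(11)^2 + 5*(11)^1 + 5 = (1331) + (605) + (55) + (5) = 1996; answer 1996
Part 2: U1 = 1996; m = 1996; squarings mod 264: 71^1=71, 71^2=25, 71^4=97, 71^8=169, 71^16=49, 71^32=25, 71^64=97, 71^128=169, 71^256=49, 71^512=25, 71^1024=97; 71^1996 = 71^4 * 71^8 * 71^64 * 71^128 * 71^256 * 71^512 * 71^1024 = 49 (mod 264); answer 49
Part 3: U2 = 49; w = -1; T(3) = -2*(-40) + 1*(-10) + 3*(-1) = 67; iterating: T(3)=67, T(4)=-204, T(5)=355, T(6)=-713, T(7)=1169, T(8)=-1986, T(9)=3002, T(10)=-4483, T(11)=6010, T(12)=-7497, T(13)=7555, T(14)=-4577, T(15)=-5782, T(16)=29652, T(17)=-78817, T(18)=169940; answer 169940

169940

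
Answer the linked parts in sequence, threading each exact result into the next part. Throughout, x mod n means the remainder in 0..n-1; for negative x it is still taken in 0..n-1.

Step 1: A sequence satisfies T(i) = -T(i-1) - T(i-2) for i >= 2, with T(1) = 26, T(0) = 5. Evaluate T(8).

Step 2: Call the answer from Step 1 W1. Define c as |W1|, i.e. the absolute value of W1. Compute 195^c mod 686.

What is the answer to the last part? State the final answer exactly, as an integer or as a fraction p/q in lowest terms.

Step 1: T(2) = -1*(26) - 1*(5) = -31; iterating: T(2)=-31, T(3)=5, T(4)=26, T(5)=-31, T(6)=5, T(7)=26, T(8)=-31; answer -31
Step 2: W1 = -31; c = 31; squarings mod 686: 195^1=195, 195^2=295, 195^4=589, 195^8=491, 195^16=295; 195^31 = 195^1 * 195^2 * 195^4 * 195^8 * 195^16 = 587 (mod 686); answer 587

587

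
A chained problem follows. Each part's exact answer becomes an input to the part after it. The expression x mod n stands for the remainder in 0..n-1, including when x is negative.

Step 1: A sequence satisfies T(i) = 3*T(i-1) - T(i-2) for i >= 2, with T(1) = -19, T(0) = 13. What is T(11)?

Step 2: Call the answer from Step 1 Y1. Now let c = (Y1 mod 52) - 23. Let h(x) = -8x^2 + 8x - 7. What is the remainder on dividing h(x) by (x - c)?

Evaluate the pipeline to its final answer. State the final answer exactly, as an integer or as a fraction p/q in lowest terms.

Step 1: T(2) = 3*(-19) - 1*(13) = -70; iterating: T(2)=-70, T(3)=-191, T(4)=-503, T(5)=-1318, T(6)=-3451, T(7)=-9035, T(8)=-23654, T(9)=-61927, T(10)=-162127, T(11)=-424454; answer -424454
Step 2: Y1 = -424454; c = -1; remainder = value at the root: -8*(-1)^2 + 8*(-1)^1 - 7 = (-8) + (-8) + (-7) = -23; answer -23

-23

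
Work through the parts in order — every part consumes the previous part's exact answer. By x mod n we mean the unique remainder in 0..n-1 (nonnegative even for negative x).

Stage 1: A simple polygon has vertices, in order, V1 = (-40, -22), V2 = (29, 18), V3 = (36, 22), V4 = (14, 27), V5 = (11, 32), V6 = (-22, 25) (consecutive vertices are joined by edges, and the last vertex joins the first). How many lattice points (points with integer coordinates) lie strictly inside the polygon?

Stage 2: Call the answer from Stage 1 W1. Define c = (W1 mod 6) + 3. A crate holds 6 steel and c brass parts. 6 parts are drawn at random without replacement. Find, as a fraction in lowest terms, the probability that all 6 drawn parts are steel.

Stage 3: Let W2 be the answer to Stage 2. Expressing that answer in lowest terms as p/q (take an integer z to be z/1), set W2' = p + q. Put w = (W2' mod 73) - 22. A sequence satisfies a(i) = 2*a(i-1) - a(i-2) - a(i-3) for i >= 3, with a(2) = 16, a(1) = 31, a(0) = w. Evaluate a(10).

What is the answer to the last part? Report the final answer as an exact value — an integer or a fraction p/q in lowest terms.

1510

Stage 1: cross terms: (-40*18 - 29*-22)=-82, (29*22 - 36*18)=-10, (36*27 - 14*22)=664, (14*32 - 11*27)=151, (11*25 - -22*32)=979, (-22*-22 - -40*25)=1484; twice the area = |3186| = 3186; area = 1593; boundary points = 1 + 1 + 1 + 1 + 1 + 1 = 6; strictly interior points = area - boundary/2 + 1 = 1591; answer 1591
Stage 2: W1 = 1591; c = 4; total draws C(10,6) = 210; favorable C(6,6) = 1; P = 1/210; answer 1/210
Stage 3: W2 = 1/210; threaded value p + q = 211; w = 43; a(3) = 2*(16) - 1*(31) - 1*(43) = -42; iterating: a(3)=-42, a(4)=-131, a(5)=-236, a(6)=-299, a(7)=-231, a(8)=73, a(9)=676, a(10)=1510; answer 1510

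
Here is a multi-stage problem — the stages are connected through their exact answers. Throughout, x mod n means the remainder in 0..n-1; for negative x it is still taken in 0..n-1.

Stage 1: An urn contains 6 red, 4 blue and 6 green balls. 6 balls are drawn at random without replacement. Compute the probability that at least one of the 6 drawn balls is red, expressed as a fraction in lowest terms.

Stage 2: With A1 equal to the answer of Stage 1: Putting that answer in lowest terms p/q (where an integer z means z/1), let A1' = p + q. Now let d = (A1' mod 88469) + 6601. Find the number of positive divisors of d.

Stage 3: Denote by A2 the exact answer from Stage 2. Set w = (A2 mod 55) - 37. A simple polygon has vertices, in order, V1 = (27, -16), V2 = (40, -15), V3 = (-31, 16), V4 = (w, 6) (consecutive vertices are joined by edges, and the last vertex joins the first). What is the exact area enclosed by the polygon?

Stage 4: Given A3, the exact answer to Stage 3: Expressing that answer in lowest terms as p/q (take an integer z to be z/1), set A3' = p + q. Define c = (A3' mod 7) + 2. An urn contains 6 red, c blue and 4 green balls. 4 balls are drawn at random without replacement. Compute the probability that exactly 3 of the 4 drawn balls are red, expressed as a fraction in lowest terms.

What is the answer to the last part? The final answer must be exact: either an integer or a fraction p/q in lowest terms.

Stage 1: total draws C(16,6) = 8008; complement C(10,6) = 210; favorable 8008 - 210 = 7798; P = 557/572; answer 557/572
Stage 2: A1 = 557/572; threaded value p + q = 1129; d = 7730; 7730 = 2 * 5 * 773; number of divisors = (1+1) * (1+1) * (1+1) = 8; answer 8
Stage 3: A2 = 8; w = -29; cross terms: (27*-15 - 40*-16)=235, (40*16 - -31*-15)=175, (-31*6 - -29*16)=278, (-29*-16 - 27*6)=302; twice the area = |990| = 990; area = 495; answer 495
Stage 4: A3 = 495; threaded value p + q = 496; c = 8; total draws C(18,4) = 3060; favorable C(6,3)*C(12,1) = 240; P = 4/51; answer 4/51

4/51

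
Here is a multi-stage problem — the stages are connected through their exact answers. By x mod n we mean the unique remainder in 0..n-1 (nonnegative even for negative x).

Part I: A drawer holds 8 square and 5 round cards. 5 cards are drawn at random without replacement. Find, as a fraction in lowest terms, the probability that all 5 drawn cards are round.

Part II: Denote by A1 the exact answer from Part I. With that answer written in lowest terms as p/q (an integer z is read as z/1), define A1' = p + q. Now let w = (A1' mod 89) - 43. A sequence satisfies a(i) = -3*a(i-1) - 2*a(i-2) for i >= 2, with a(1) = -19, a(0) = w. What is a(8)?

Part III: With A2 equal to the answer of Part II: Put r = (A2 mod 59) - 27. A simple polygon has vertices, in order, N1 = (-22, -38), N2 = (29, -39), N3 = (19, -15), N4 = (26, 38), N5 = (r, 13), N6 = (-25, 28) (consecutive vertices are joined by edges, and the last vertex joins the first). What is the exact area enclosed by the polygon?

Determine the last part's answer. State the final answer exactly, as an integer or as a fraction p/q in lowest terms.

5627/2

Part I: total draws C(13,5) = 1287; favorable C(5,5) = 1; P = 1/1287; answer 1/1287
Part II: A1 = 1/1287; threaded value p + q = 1288; w = -1; a(2) = -3*(-19) - 2*(-1) = 59; iterating: a(2)=59, a(3)=-139, a(4)=299, a(5)=-619, a(6)=1259, a(7)=-2539, a(8)=5099; answer 5099
Part III: A2 = 5099; r = -2; cross terms: (-22*-39 - 29*-38)=1960, (29*-15 - 19*-39)=306, (19*38 - 26*-15)=1112, (26*13 - -2*38)=414, (-2*28 - -25*13)=269, (-25*-38 - -22*28)=1566; twice the area = |5627| = 5627; area = 5627/2; answer 5627/2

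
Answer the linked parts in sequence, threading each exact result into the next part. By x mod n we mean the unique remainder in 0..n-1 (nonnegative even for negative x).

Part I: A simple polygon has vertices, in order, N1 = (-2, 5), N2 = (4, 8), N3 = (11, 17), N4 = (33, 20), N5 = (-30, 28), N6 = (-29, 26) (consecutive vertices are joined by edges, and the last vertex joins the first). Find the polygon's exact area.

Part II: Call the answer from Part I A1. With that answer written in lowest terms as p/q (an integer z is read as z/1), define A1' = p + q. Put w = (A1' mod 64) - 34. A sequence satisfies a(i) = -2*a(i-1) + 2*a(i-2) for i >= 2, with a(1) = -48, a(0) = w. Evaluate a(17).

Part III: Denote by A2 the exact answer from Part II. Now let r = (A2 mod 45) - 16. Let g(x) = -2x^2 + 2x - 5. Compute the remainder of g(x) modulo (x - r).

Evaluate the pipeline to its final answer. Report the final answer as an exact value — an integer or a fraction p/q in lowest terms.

Part I: cross terms: (-2*8 - 4*5)=-36, (4*17 - 11*8)=-20, (11*20 - 33*17)=-341, (33*28 - -30*20)=1524, (-30*26 - -29*28)=32, (-29*5 - -2*26)=-93; twice the area = |1066| = 1066; area = 533; answer 533
Part II: A1 = 533; threaded value p + q = 534; w = -12; a(2) = -2*(-48) + 2*(-12) = 72; iterating: a(2)=72, a(3)=-240, a(4)=624, a(5)=-1728, a(6)=4704, a(7)=-12864, a(8)=35136, a(9)=-96000, a(10)=262272, a(11)=-716544, a(12)=1957632, a(13)=-5348352, a(14)=14611968, a(15)=-39920640, a(16)=109065216, a(17)=-297971712; answer -297971712
Part III: A2 = -297971712; r = 2; remainder = value at the root: -2*(2)^2 + 2*(2)^1 - 5 = (-8) + (4) + (-5) = -9; answer -9

-9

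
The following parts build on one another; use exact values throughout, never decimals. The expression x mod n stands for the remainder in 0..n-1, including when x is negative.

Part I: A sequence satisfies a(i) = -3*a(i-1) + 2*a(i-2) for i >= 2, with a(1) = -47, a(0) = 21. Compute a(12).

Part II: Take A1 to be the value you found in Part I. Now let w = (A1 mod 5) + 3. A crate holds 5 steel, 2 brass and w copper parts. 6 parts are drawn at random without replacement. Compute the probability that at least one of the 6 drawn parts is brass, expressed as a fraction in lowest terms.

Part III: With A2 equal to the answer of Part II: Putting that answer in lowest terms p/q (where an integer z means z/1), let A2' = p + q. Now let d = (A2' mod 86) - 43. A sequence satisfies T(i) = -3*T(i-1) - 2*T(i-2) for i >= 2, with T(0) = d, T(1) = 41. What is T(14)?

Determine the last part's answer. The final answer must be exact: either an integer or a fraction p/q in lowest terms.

-327681

Part I: a(2) = -3*(-47) + 2*(21) = 183; iterating: a(2)=183, a(3)=-643, a(4)=2295, a(5)=-8171, a(6)=29103, a(7)=-103651, a(8)=369159, a(9)=-1314779, a(10)=4682655, a(11)=-16677523, a(12)=59397879; answer 59397879
Part II: A1 = 59397879; w = 7; total draws C(14,6) = 3003; complement C(12,6) = 924; favorable 3003 - 924 = 2079; P = 9/13; answer 9/13
Part III: A2 = 9/13; threaded value p + q = 22; d = -21; T(2) = -3*(41) - 2*(-21) = -81; iterating: T(2)=-81, T(3)=161, T(4)=-321, T(5)=641, T(6)=-1281, T(7)=2561, T(8)=-5121, T(9)=10241, T(10)=-20481, T(11)=40961, T(12)=-81921, T(13)=163841, T(14)=-327681; answer -327681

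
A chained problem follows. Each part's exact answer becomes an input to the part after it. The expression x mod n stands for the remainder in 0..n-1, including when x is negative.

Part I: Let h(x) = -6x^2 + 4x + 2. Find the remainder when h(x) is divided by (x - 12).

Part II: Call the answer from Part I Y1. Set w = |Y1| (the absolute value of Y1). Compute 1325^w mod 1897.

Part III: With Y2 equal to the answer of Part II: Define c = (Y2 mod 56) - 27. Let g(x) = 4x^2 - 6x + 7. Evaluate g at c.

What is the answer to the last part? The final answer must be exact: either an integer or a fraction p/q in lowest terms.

Part I: remainder = value at the root: -6*(12)^2 + 4*(12)^1 + 2 = (-864) + (48) + (2) = -814; answer -814
Part II: Y1 = -814; w = 814; squarings mod 1897: 1325^1=1325, 1325^2=900, 1325^4=1878, 1325^8=361, 1325^16=1325, 1325^32=900, 1325^64=1878, 1325^128=361, 1325^256=1325, 1325^512=900; 1325^814 = 1325^2 * 1325^4 * 1325^8 * 1325^32 * 1325^256 * 1325^512 = 1878 (mod 1897); answer 1878
Part III: Y2 = 1878; c = 3; 4*(3)^2 - 6*(3)^1 + 7 = (36) + (-18) + (7) = 25; answer 25

25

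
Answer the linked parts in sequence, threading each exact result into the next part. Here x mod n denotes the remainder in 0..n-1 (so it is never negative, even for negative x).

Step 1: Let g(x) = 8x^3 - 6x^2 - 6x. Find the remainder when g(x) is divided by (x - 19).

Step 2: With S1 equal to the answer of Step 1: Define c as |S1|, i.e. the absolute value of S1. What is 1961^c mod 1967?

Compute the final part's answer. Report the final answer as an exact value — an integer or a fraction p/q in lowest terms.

Step 1: remainder = value at the root: 8*(19)^3 - 6*(19)^2 - 6*(19)^1 = (54872) + (-2166) + (-114) = 52592; answer 52592
Step 2: S1 = 52592; c = 52592; squarings mod 1967: 1961^1=1961, 1961^2=36, 1961^4=1296, 1961^8=1765, 1961^16=1464, 1961^32=1233, 1961^64=1765, 1961^128=1464, 1961^256=1233, 1961^512=1765, 1961^1024=1464, 1961^2048=1233, 1961^4096=1765, 1961^8192=1464, 1961^16384=1233, 1961^32768=1765; 1961^52592 = 1961^16 * 1961^32 * 1961^64 * 1961^256 * 1961^1024 * 1961^2048 * 1961^16384 * 1961^32768 = 1765 (mod 1967); answer 1765

1765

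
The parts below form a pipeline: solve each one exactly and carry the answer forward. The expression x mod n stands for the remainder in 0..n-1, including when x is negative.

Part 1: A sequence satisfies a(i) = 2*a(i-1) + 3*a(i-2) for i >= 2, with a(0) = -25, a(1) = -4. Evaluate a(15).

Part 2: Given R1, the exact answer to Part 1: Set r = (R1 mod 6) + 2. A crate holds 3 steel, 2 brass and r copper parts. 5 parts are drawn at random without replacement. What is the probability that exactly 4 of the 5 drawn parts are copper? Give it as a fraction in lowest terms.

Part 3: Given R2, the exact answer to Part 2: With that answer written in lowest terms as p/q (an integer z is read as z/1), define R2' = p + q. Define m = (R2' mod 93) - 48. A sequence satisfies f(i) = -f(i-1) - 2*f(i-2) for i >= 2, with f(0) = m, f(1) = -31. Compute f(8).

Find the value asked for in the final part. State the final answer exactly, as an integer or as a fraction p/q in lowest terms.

47

Part 1: a(2) = 2*(-4) + 3*(-25) = -83; iterating: a(2)=-83, a(3)=-178, a(4)=-605, a(5)=-1744, a(6)=-5303, a(7)=-15838, a(8)=-47585, a(9)=-142684, a(10)=-428123, a(11)=-1284298, a(12)=-3852965, a(13)=-11558824, a(14)=-34676543, a(15)=-104029558; answer -104029558
Part 2: R1 = -104029558; r = 4; total draws C(9,5) = 126; favorable C(4,4)*C(5,1) = 5; P = 5/126; answer 5/126
Part 3: R2 = 5/126; threaded value p + q = 131; m = -10; f(2) = -1*(-31) - 2*(-10) = 51; iterating: f(2)=51, f(3)=11, f(4)=-113, f(5)=91, f(6)=135, f(7)=-317, f(8)=47; answer 47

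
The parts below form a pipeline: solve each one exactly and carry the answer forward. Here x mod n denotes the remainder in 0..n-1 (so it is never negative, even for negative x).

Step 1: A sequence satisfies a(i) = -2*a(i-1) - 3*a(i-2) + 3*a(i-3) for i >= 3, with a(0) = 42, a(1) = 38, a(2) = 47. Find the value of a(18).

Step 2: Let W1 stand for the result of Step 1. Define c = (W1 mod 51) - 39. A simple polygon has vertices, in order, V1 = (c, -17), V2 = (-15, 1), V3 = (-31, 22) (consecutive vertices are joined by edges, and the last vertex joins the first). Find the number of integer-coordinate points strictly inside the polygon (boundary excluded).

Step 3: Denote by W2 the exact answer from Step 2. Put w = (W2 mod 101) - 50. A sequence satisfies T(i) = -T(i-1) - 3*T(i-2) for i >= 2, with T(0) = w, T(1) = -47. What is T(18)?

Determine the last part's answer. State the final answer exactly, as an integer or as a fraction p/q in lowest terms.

Step 1: a(3) = -2*(47) - 3*(38) + 3*(42) = -82; iterating: a(3)=-82, a(4)=137, a(5)=113, a(6)=-883, a(7)=1838, a(8)=-688, a(9)=-6787, a(10)=21152, a(11)=-24007, a(12)=-35803, a(13)=207083, a(14)=-378778, a(15)=28898, a(16)=1699787, a(17)=-4622602, a(18)=4232537; answer 4232537
Step 2: W1 = 4232537; c = 8; cross terms: (8*1 - -15*-17)=-247, (-15*22 - -31*1)=-299, (-31*-17 - 8*22)=351; twice the area = |-195| = 195; area = 195/2; boundary points = 1 + 1 + 39 = 41; strictly interior points = area - boundary/2 + 1 = 78; answer 78
Step 3: W2 = 78; w = 28; T(2) = -1*(-47) - 3*(28) = -37; iterating: T(2)=-37, T(3)=178, T(4)=-67, T(5)=-467, T(6)=668, T(7)=733, T(8)=-2737, T(9)=538, T(10)=7673, T(11)=-9287, T(12)=-13732, T(13)=41593, T(14)=-397, T(15)=-124382, T(16)=125573, T(17)=247573, T(18)=-624292; answer -624292

-624292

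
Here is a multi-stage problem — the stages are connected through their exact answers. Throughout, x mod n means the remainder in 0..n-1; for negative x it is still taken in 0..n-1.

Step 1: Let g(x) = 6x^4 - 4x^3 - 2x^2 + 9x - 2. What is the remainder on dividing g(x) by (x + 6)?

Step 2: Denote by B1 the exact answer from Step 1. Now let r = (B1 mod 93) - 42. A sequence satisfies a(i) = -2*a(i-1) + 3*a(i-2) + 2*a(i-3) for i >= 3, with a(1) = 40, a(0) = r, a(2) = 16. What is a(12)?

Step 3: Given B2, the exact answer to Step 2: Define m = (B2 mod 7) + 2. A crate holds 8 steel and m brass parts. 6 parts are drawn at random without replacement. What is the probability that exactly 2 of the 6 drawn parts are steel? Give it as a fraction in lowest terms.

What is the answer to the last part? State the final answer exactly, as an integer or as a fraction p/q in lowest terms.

35/429

Step 1: remainder = value at the root: 6*(-6)^4 - 4*(-6)^3 - 2*(-6)^2 + 9*(-6)^1 - 2 = (7776) + (864) + (-72) + (-54) + (-2) = 8512; answer 8512
Step 2: B1 = 8512; r = 7; a(3) = -2*(16) + 3*(40) + 2*(7) = 102; iterating: a(3)=102, a(4)=-76, a(5)=490, a(6)=-1004, a(7)=3326, a(8)=-8684, a(9)=25338, a(10)=-70076, a(11)=198798, a(12)=-557148; answer -557148
Step 3: B2 = -557148; m = 5; total draws C(13,6) = 1716; favorable C(8,2)*C(5,4) = 140; P = 35/429; answer 35/429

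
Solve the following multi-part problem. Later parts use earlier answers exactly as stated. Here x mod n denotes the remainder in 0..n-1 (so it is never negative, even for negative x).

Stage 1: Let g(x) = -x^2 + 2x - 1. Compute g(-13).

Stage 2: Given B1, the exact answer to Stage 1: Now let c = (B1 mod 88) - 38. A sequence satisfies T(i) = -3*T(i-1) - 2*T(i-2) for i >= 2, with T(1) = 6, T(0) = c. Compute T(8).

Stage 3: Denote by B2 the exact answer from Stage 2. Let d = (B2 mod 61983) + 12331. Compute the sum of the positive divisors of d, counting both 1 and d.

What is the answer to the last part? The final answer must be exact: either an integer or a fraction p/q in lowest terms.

Stage 1: -1*(-13)^2 + 2*(-13)^1 - 1 = (-169) + (-26) + (-1) = -196; answer -196
Stage 2: B1 = -196; c = 30; T(2) = -3*(6) - 2*(30) = -78; iterating: T(2)=-78, T(3)=222, T(4)=-510, T(5)=1086, T(6)=-2238, T(7)=4542, T(8)=-9150; answer -9150
Stage 3: B2 = -9150; d = 65164; 65164 = 2^2 * 11 * 1481; sigma = (1 + 2 + 4) * (1 + 11) * (1 + 1481) = 7 * 12 * 1482 = 124488; answer 124488

124488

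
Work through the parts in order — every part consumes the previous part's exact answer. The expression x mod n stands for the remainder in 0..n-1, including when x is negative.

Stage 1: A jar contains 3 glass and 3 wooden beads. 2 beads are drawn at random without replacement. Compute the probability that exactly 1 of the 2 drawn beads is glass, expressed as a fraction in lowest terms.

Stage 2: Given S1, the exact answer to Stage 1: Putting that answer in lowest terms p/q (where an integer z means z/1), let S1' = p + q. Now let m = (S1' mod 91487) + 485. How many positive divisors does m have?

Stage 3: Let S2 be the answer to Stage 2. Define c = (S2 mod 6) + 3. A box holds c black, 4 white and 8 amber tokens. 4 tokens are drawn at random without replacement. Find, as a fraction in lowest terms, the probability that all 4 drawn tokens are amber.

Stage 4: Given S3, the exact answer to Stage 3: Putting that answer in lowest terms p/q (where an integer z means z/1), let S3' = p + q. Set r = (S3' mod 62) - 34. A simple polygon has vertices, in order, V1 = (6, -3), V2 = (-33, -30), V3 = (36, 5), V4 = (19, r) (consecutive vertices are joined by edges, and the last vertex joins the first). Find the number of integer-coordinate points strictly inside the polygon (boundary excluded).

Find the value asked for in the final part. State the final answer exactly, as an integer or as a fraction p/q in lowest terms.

Stage 1: total draws C(6,2) = 15; favorable C(3,1)*C(3,1) = 9; P = 3/5; answer 3/5
Stage 2: S1 = 3/5; threaded value p + q = 8; m = 493; 493 = 17 * 29; number of divisors = (1+1) * (1+1) = 4; answer 4
Stage 3: S2 = 4; c = 7; total draws C(19,4) = 3876; favorable C(8,4) = 70; P = 35/1938; answer 35/1938
Stage 4: S3 = 35/1938; threaded value p + q = 1973; r = 17; cross terms: (6*-30 - -33*-3)=-279, (-33*5 - 36*-30)=915, (36*17 - 19*5)=517, (19*-3 - 6*17)=-159; twice the area = |994| = 994; area = 497; boundary points = 3 + 1 + 1 + 1 = 6; strictly interior points = area - boundary/2 + 1 = 495; answer 495

495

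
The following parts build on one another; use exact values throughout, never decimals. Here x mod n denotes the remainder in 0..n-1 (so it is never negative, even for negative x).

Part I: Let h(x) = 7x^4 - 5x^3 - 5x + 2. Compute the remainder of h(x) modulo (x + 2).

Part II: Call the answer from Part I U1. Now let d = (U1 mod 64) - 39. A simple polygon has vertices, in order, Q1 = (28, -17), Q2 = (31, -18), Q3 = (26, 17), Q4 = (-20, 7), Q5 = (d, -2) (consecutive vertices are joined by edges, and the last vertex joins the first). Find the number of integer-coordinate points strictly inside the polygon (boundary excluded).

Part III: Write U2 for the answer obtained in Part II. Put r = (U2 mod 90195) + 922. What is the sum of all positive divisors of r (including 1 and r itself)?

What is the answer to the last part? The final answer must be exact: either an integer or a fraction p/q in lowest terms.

Part I: remainder = value at the root: 7*(-2)^4 - 5*(-2)^3 - 5*(-2)^1 + 2 = (112) + (40) + (10) + (2) = 164; answer 164
Part II: U1 = 164; d = -3; cross terms: (28*-18 - 31*-17)=23, (31*17 - 26*-18)=995, (26*7 - -20*17)=522, (-20*-2 - -3*7)=61, (-3*-17 - 28*-2)=107; twice the area = |1708| = 1708; area = 854; boundary points = 1 + 5 + 2 + 1 + 1 = 10; strictly interior points = area - boundary/2 + 1 = 850; answer 850
Part III: U2 = 850; r = 1772; 1772 = 2^2 * 443; sigma = (1 + 2 + 4) * (1 + 443) = 7 * 444 = 3108; answer 3108

3108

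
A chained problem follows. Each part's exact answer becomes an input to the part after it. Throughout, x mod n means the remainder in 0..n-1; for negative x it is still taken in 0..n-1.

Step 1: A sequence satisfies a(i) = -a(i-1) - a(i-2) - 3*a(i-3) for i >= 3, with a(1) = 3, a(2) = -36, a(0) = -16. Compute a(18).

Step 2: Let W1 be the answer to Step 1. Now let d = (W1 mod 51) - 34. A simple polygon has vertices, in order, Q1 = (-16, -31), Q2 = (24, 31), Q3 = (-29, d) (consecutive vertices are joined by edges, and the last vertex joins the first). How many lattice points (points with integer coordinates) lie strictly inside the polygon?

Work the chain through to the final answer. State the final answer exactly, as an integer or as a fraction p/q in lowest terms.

1242

Step 1: a(3) = -1*(-36) - 1*(3) - 3*(-16) = 81; iterating: a(3)=81, a(4)=-54, a(5)=81, a(6)=-270, a(7)=351, a(8)=-324, a(9)=783, a(10)=-1512, a(11)=1701, a(12)=-2538, a(13)=5373, a(14)=-7938, a(15)=10179, a(16)=-18360, a(17)=31995, a(18)=-44172; answer -44172
Step 2: W1 = -44172; d = 11; cross terms: (-16*31 - 24*-31)=248, (24*11 - -29*31)=1163, (-29*-31 - -16*11)=1075; twice the area = |2486| = 2486; area = 1243; boundary points = 2 + 1 + 1 = 4; strictly interior points = area - boundary/2 + 1 = 1242; answer 1242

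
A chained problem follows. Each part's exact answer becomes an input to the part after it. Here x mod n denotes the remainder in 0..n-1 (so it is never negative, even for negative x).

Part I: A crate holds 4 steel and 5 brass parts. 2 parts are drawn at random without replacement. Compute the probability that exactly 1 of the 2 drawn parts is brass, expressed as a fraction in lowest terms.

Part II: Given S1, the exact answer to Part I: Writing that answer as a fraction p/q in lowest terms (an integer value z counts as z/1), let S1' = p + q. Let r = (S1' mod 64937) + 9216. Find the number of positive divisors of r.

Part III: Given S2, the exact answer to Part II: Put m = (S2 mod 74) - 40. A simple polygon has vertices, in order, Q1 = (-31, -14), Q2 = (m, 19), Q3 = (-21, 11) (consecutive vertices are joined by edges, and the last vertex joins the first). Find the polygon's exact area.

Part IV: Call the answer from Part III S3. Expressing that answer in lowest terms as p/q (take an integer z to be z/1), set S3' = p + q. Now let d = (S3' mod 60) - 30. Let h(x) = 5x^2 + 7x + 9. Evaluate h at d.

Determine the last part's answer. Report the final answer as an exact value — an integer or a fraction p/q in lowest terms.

Part I: total draws C(9,2) = 36; favorable C(5,1)*C(4,1) = 20; P = 5/9; answer 5/9
Part II: S1 = 5/9; threaded value p + q = 14; r = 9230; 9230 = 2 * 5 * 13 * 71; number of divisors = (1+1) * (1+1) * (1+1) * (1+1) = 16; answer 16
Part III: S2 = 16; m = -24; cross terms: (-31*19 - -24*-14)=-925, (-24*11 - -21*19)=135, (-21*-14 - -31*11)=635; twice the area = |-155| = 155; area = 155/2; answer 155/2
Part IV: S3 = 155/2; threaded value p + q = 157; d = 7; 5*(7)^2 + 7*(7)^1 + 9 = (245) + (49) + (9) = 303; answer 303

303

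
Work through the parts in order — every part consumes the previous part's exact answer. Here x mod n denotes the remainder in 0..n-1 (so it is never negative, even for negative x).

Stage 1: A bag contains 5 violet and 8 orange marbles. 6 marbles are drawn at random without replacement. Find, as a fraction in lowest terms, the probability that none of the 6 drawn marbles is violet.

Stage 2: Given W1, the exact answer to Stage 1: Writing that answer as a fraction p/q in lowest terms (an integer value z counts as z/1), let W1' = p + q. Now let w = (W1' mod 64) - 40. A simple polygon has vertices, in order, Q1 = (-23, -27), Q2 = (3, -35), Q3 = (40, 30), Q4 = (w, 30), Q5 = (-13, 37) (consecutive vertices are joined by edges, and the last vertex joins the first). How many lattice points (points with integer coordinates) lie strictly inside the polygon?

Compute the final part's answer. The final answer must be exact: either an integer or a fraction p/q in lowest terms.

2610

Stage 1: total draws C(13,6) = 1716; favorable C(8,6) = 28; P = 7/429; answer 7/429
Stage 2: W1 = 7/429; threaded value p + q = 436; w = 12; cross terms: (-23*-35 - 3*-27)=886, (3*30 - 40*-35)=1490, (40*30 - 12*30)=840, (12*37 - -13*30)=834, (-13*-27 - -23*37)=1202; twice the area = |5252| = 5252; area = 2626; boundary points = 2 + 1 + 28 + 1 + 2 = 34; strictly interior points = area - boundary/2 + 1 = 2610; answer 2610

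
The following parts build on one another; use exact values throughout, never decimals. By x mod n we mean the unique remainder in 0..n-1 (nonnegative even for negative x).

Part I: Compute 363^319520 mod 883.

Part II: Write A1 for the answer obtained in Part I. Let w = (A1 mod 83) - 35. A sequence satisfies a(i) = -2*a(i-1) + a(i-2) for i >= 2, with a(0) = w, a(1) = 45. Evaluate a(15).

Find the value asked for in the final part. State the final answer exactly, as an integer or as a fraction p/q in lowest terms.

Part I: squarings mod 883: 363^1=363, 363^2=202, 363^4=186, 363^8=159, 363^16=557, 363^32=316, 363^64=77, 363^128=631, 363^256=811, 363^512=769, 363^1024=634, 363^2048=191, 363^4096=278, 363^8192=463, 363^16384=683, 363^32768=265, 363^65536=468, 363^131072=40, 363^262144=717; 363^319520 = 363^32 * 363^8192 * 363^16384 * 363^32768 * 363^262144 = 728 (mod 883); answer 728
Part II: A1 = 728; w = 29; a(2) = -2*(45) + 1*(29) = -61; iterating: a(2)=-61, a(3)=167, a(4)=-395, a(5)=957, a(6)=-2309, a(7)=5575, a(8)=-13459, a(9)=32493, a(10)=-78445, a(11)=189383, a(12)=-457211, a(13)=1103805, a(14)=-2664821, a(15)=6433447; answer 6433447

6433447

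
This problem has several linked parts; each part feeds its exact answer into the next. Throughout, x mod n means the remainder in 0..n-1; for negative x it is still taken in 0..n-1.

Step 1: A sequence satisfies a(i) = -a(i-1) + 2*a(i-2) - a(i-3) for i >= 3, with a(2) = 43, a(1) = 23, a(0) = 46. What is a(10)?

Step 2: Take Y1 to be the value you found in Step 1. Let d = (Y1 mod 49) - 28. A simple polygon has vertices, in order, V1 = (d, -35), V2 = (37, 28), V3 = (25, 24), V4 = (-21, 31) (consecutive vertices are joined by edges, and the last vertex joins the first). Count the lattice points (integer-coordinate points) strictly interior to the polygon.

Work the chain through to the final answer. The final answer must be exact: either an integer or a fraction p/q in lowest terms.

1720

Step 1: a(3) = -1*(43) + 2*(23) - 1*(46) = -43; iterating: a(3)=-43, a(4)=106, a(5)=-235, a(6)=490, a(7)=-1066, a(8)=2281, a(9)=-4903, a(10)=10531; answer 10531
Step 2: Y1 = 10531; d = 17; cross terms: (17*28 - 37*-35)=1771, (37*24 - 25*28)=188, (25*31 - -21*24)=1279, (-21*-35 - 17*31)=208; twice the area = |3446| = 3446; area = 1723; boundary points = 1 + 4 + 1 + 2 = 8; strictly interior points = area - boundary/2 + 1 = 1720; answer 1720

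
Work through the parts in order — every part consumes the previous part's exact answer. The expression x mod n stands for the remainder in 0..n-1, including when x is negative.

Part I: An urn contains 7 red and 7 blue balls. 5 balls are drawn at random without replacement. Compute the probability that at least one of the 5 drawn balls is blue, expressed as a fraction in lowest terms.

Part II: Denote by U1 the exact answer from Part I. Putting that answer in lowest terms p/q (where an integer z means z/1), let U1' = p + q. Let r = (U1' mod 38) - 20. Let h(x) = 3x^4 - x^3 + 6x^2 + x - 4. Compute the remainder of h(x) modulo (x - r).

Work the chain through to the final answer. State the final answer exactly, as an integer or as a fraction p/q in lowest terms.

Part I: total draws C(14,5) = 2002; complement C(7,5) = 21; favorable 2002 - 21 = 1981; P = 283/286; answer 283/286
Part II: U1 = 283/286; threaded value p + q = 569; r = 17; remainder = value at the root: 3*(17)^4 - 1*(17)^3 + 6*(17)^2 + 1*(17)^1 - 4 = (250563) + (-4913) + (1734) + (17) + (-4) = 247397; answer 247397

247397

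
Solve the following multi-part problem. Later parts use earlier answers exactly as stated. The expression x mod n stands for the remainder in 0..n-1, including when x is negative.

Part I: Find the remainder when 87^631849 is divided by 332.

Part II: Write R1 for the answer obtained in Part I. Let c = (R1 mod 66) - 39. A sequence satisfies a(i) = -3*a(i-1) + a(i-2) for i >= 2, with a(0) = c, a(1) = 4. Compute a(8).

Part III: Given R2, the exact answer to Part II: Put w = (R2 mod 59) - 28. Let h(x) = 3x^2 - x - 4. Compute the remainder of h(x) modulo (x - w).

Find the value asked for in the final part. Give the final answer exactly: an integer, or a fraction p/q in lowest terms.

Part I: squarings mod 332: 87^1=87, 87^2=265, 87^4=173, 87^8=49, 87^16=77, 87^32=285, 87^64=217, 87^128=277, 87^256=37, 87^512=41, 87^1024=21, 87^2048=109, 87^4096=261, 87^8192=61, 87^16384=69, 87^32768=113, 87^65536=153, 87^131072=169, 87^262144=9, 87^524288=81; 87^631849 = 87^1 * 87^8 * 87^32 * 87^1024 * 87^8192 * 87^32768 * 87^65536 * 87^524288 = 275 (mod 332); answer 275
Part II: R1 = 275; c = -28; a(2) = -3*(4) + 1*(-28) = -40; iterating: a(2)=-40, a(3)=124, a(4)=-412, a(5)=1360, a(6)=-4492, a(7)=14836, a(8)=-49000; answer -49000
Part III: R2 = -49000; w = 1; remainder = value at the root: 3*(1)^2 - 1*(1)^1 - 4 = (3) + (-1) + (-4) = -2; answer -2

-2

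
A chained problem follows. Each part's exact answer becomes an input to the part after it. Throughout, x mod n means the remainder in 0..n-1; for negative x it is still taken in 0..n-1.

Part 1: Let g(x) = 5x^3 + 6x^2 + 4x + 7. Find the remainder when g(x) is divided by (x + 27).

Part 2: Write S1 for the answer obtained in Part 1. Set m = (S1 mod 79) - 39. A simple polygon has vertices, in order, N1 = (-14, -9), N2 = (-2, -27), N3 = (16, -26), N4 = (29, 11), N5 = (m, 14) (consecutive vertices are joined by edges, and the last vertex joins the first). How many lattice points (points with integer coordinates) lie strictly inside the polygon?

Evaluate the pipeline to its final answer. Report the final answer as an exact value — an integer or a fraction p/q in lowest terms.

Part 1: remainder = value at the root: 5*(-27)^3 + 6*(-27)^2 + 4*(-27)^1 + 7 = (-98415) + (4374) + (-108) + (7) = -94142; answer -94142
Part 2: S1 = -94142; m = -13; cross terms: (-14*-27 - -2*-9)=360, (-2*-26 - 16*-27)=484, (16*11 - 29*-26)=930, (29*14 - -13*11)=549, (-13*-9 - -14*14)=313; twice the area = |2636| = 2636; area = 1318; boundary points = 6 + 1 + 1 + 3 + 1 = 12; strictly interior points = area - boundary/2 + 1 = 1313; answer 1313

1313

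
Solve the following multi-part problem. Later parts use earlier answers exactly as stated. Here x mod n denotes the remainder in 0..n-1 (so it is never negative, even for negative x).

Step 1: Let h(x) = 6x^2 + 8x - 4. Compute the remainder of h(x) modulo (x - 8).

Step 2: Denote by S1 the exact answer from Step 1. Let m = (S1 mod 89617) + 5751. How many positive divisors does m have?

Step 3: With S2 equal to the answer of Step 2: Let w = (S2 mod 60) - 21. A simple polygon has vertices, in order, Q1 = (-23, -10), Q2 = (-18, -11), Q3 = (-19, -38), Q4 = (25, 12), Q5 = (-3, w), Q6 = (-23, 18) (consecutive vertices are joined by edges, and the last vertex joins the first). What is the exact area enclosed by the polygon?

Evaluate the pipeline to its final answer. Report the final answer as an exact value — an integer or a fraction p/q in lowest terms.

828

Step 1: remainder = value at the root: 6*(8)^2 + 8*(8)^1 - 4 = (384) + (64) + (-4) = 444; answer 444
Step 2: S1 = 444; m = 6195; 6195 = 3 * 5 * 7 * 59; number of divisors = (1+1) * (1+1) * (1+1) * (1+1) = 16; answer 16
Step 3: S2 = 16; w = -5; cross terms: (-23*-11 - -18*-10)=73, (-18*-38 - -19*-11)=475, (-19*12 - 25*-38)=722, (25*-5 - -3*12)=-89, (-3*18 - -23*-5)=-169, (-23*-10 - -23*18)=644; twice the area = |1656| = 1656; area = 828; answer 828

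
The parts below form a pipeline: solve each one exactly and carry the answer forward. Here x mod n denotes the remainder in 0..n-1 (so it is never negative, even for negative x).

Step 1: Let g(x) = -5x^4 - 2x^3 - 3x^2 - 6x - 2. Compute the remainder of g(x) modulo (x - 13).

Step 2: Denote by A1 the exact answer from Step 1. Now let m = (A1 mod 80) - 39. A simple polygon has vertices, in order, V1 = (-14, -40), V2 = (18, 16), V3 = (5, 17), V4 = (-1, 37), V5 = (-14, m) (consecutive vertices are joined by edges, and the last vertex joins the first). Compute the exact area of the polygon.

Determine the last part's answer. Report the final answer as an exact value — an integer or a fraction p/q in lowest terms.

2197/2

Step 1: remainder = value at the root: -5*(13)^4 - 2*(13)^3 - 3*(13)^2 - 6*(13)^1 - 2 = (-142805) + (-4394) + (-507) + (-78) + (-2) = -147786; answer -147786
Step 2: A1 = -147786; m = 15; cross terms: (-14*16 - 18*-40)=496, (18*17 - 5*16)=226, (5*37 - -1*17)=202, (-1*15 - -14*37)=503, (-14*-40 - -14*15)=770; twice the area = |2197| = 2197; area = 2197/2; answer 2197/2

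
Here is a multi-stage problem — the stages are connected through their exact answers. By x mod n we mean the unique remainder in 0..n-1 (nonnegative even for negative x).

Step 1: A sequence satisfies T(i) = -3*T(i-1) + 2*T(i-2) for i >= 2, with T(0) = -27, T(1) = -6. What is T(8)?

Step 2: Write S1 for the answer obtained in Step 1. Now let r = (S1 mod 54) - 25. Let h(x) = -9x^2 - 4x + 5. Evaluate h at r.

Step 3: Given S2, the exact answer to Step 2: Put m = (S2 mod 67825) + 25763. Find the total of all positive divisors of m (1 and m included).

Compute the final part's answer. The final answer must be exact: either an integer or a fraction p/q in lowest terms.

274176

Step 1: T(2) = -3*(-6) + 2*(-27) = -36; iterating: T(2)=-36, T(3)=96, T(4)=-360, T(5)=1272, T(6)=-4536, T(7)=16152, T(8)=-57528; answer -57528
Step 2: S1 = -57528; r = 11; -9*(11)^2 - 4*(11)^1 + 5 = (-1089) + (-44) + (5) = -1128; answer -1128
Step 3: S2 = -1128; m = 92460; 92460 = 2^2 * 3 * 5 * 23 * 67; sigma = (1 + 2 + 4) * (1 + 3) * (1 + 5) * (1 + 23) * (1 + 67) = 7 * 4 * 6 * 24 * 68 = 274176; answer 274176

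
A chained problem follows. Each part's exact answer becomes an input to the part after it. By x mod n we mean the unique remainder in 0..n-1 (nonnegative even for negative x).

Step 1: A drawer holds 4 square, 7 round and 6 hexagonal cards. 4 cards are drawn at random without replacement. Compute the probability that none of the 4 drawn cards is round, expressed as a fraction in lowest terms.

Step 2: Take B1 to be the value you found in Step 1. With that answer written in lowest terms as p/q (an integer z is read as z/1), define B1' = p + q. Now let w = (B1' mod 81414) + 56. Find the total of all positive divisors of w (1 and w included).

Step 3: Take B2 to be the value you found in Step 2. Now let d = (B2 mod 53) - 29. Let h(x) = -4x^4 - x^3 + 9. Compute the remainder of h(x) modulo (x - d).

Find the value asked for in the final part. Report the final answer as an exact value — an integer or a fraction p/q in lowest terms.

Step 1: total draws C(17,4) = 2380; favorable C(10,4) = 210; P = 3/34; answer 3/34
Step 2: B1 = 3/34; threaded value p + q = 37; w = 93; 93 = 3 * 31; sigma = (1 + 3) * (1 + 31) = 4 * 32 = 128; answer 128
Step 3: B2 = 128; d = -7; remainder = value at the root: -4*(-7)^4 - 1*(-7)^3 + 9 = (-9604) + (343) + (9) = -9252; answer -9252

-9252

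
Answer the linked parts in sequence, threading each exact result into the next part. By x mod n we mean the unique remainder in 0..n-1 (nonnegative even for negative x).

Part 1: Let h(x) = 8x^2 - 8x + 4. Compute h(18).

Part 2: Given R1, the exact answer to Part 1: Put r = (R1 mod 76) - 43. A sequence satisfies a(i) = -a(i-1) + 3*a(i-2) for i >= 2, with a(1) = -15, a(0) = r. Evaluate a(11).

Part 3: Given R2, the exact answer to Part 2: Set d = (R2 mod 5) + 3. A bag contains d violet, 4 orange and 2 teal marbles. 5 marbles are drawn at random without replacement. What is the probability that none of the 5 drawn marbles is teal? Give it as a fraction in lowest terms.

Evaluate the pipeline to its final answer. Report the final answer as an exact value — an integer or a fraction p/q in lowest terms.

Part 1: 8*(18)^2 - 8*(18)^1 + 4 = (2592) + (-144) + (4) = 2452; answer 2452
Part 2: R1 = 2452; r = -23; a(2) = -1*(-15) + 3*(-23) = -54; iterating: a(2)=-54, a(3)=9, a(4)=-171, a(5)=198, a(6)=-711, a(7)=1305, a(8)=-3438, a(9)=7353, a(10)=-17667, a(11)=39726; answer 39726
Part 3: R2 = 39726; d = 4; total draws C(10,5) = 252; favorable C(8,5) = 56; P = 2/9; answer 2/9

2/9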